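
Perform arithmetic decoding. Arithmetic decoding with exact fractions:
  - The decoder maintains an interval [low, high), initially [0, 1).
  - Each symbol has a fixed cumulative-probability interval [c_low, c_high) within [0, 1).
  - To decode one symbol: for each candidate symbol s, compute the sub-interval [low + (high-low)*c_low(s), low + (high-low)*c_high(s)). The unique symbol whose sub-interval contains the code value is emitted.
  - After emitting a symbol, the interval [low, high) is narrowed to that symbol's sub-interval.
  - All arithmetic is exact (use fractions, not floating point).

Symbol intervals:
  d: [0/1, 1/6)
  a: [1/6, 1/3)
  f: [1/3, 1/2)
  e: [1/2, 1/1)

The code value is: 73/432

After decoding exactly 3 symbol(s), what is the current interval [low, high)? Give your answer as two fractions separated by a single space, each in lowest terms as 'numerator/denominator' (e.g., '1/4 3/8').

Step 1: interval [0/1, 1/1), width = 1/1 - 0/1 = 1/1
  'd': [0/1 + 1/1*0/1, 0/1 + 1/1*1/6) = [0/1, 1/6)
  'a': [0/1 + 1/1*1/6, 0/1 + 1/1*1/3) = [1/6, 1/3) <- contains code 73/432
  'f': [0/1 + 1/1*1/3, 0/1 + 1/1*1/2) = [1/3, 1/2)
  'e': [0/1 + 1/1*1/2, 0/1 + 1/1*1/1) = [1/2, 1/1)
  emit 'a', narrow to [1/6, 1/3)
Step 2: interval [1/6, 1/3), width = 1/3 - 1/6 = 1/6
  'd': [1/6 + 1/6*0/1, 1/6 + 1/6*1/6) = [1/6, 7/36) <- contains code 73/432
  'a': [1/6 + 1/6*1/6, 1/6 + 1/6*1/3) = [7/36, 2/9)
  'f': [1/6 + 1/6*1/3, 1/6 + 1/6*1/2) = [2/9, 1/4)
  'e': [1/6 + 1/6*1/2, 1/6 + 1/6*1/1) = [1/4, 1/3)
  emit 'd', narrow to [1/6, 7/36)
Step 3: interval [1/6, 7/36), width = 7/36 - 1/6 = 1/36
  'd': [1/6 + 1/36*0/1, 1/6 + 1/36*1/6) = [1/6, 37/216) <- contains code 73/432
  'a': [1/6 + 1/36*1/6, 1/6 + 1/36*1/3) = [37/216, 19/108)
  'f': [1/6 + 1/36*1/3, 1/6 + 1/36*1/2) = [19/108, 13/72)
  'e': [1/6 + 1/36*1/2, 1/6 + 1/36*1/1) = [13/72, 7/36)
  emit 'd', narrow to [1/6, 37/216)

Answer: 1/6 37/216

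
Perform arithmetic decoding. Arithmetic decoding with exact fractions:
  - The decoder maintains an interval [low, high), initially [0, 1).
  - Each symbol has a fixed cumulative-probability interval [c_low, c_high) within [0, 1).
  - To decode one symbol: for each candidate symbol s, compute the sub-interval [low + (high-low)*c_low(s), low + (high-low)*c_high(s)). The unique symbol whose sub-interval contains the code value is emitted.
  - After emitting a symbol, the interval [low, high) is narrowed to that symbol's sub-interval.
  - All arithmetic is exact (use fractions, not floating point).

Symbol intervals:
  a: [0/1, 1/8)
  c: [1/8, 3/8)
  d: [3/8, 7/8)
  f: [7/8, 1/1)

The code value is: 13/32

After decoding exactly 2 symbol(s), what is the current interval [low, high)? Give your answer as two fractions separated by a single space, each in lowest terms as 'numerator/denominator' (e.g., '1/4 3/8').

Step 1: interval [0/1, 1/1), width = 1/1 - 0/1 = 1/1
  'a': [0/1 + 1/1*0/1, 0/1 + 1/1*1/8) = [0/1, 1/8)
  'c': [0/1 + 1/1*1/8, 0/1 + 1/1*3/8) = [1/8, 3/8)
  'd': [0/1 + 1/1*3/8, 0/1 + 1/1*7/8) = [3/8, 7/8) <- contains code 13/32
  'f': [0/1 + 1/1*7/8, 0/1 + 1/1*1/1) = [7/8, 1/1)
  emit 'd', narrow to [3/8, 7/8)
Step 2: interval [3/8, 7/8), width = 7/8 - 3/8 = 1/2
  'a': [3/8 + 1/2*0/1, 3/8 + 1/2*1/8) = [3/8, 7/16) <- contains code 13/32
  'c': [3/8 + 1/2*1/8, 3/8 + 1/2*3/8) = [7/16, 9/16)
  'd': [3/8 + 1/2*3/8, 3/8 + 1/2*7/8) = [9/16, 13/16)
  'f': [3/8 + 1/2*7/8, 3/8 + 1/2*1/1) = [13/16, 7/8)
  emit 'a', narrow to [3/8, 7/16)

Answer: 3/8 7/16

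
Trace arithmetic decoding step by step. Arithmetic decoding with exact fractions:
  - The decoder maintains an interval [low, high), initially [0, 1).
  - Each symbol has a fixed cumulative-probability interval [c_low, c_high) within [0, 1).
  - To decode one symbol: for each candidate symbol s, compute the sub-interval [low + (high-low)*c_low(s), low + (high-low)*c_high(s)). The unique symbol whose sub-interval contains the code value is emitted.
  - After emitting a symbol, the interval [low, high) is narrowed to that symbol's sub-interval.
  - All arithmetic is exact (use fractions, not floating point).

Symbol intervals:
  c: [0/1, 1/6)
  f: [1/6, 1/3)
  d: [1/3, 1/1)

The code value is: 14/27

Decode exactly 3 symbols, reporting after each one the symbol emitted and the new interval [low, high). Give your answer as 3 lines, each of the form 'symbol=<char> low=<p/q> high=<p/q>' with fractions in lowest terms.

Answer: symbol=d low=1/3 high=1/1
symbol=f low=4/9 high=5/9
symbol=d low=13/27 high=5/9

Derivation:
Step 1: interval [0/1, 1/1), width = 1/1 - 0/1 = 1/1
  'c': [0/1 + 1/1*0/1, 0/1 + 1/1*1/6) = [0/1, 1/6)
  'f': [0/1 + 1/1*1/6, 0/1 + 1/1*1/3) = [1/6, 1/3)
  'd': [0/1 + 1/1*1/3, 0/1 + 1/1*1/1) = [1/3, 1/1) <- contains code 14/27
  emit 'd', narrow to [1/3, 1/1)
Step 2: interval [1/3, 1/1), width = 1/1 - 1/3 = 2/3
  'c': [1/3 + 2/3*0/1, 1/3 + 2/3*1/6) = [1/3, 4/9)
  'f': [1/3 + 2/3*1/6, 1/3 + 2/3*1/3) = [4/9, 5/9) <- contains code 14/27
  'd': [1/3 + 2/3*1/3, 1/3 + 2/3*1/1) = [5/9, 1/1)
  emit 'f', narrow to [4/9, 5/9)
Step 3: interval [4/9, 5/9), width = 5/9 - 4/9 = 1/9
  'c': [4/9 + 1/9*0/1, 4/9 + 1/9*1/6) = [4/9, 25/54)
  'f': [4/9 + 1/9*1/6, 4/9 + 1/9*1/3) = [25/54, 13/27)
  'd': [4/9 + 1/9*1/3, 4/9 + 1/9*1/1) = [13/27, 5/9) <- contains code 14/27
  emit 'd', narrow to [13/27, 5/9)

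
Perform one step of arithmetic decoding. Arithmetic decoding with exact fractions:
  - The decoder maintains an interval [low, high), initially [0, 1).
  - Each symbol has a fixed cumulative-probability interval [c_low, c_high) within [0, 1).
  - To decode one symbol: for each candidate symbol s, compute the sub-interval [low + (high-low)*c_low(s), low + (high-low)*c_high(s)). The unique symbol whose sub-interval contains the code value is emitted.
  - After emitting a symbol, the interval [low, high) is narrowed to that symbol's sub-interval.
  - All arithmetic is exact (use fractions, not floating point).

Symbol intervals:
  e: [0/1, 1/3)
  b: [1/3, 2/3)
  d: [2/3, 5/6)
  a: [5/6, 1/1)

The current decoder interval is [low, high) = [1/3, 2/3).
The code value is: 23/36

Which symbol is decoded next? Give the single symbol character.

Answer: a

Derivation:
Interval width = high − low = 2/3 − 1/3 = 1/3
Scaled code = (code − low) / width = (23/36 − 1/3) / 1/3 = 11/12
  e: [0/1, 1/3) 
  b: [1/3, 2/3) 
  d: [2/3, 5/6) 
  a: [5/6, 1/1) ← scaled code falls here ✓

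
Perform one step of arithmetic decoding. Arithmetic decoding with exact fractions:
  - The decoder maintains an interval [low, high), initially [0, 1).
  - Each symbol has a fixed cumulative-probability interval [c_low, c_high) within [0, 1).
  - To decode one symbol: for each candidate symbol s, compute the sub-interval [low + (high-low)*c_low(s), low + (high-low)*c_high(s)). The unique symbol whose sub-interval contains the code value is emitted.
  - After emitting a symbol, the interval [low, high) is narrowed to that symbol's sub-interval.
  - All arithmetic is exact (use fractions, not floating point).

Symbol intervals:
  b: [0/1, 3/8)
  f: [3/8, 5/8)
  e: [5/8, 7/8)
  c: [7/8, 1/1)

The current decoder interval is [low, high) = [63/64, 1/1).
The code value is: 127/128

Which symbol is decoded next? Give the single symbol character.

Interval width = high − low = 1/1 − 63/64 = 1/64
Scaled code = (code − low) / width = (127/128 − 63/64) / 1/64 = 1/2
  b: [0/1, 3/8) 
  f: [3/8, 5/8) ← scaled code falls here ✓
  e: [5/8, 7/8) 
  c: [7/8, 1/1) 

Answer: f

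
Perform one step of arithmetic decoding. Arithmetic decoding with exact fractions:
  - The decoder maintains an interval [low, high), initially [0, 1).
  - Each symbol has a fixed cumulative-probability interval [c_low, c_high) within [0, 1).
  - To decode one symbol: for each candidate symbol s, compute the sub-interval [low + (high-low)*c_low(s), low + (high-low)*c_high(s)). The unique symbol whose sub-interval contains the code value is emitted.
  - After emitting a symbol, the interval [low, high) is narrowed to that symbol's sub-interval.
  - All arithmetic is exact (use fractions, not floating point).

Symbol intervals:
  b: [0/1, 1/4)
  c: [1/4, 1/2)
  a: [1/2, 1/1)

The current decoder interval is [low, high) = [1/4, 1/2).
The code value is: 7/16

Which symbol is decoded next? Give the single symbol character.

Interval width = high − low = 1/2 − 1/4 = 1/4
Scaled code = (code − low) / width = (7/16 − 1/4) / 1/4 = 3/4
  b: [0/1, 1/4) 
  c: [1/4, 1/2) 
  a: [1/2, 1/1) ← scaled code falls here ✓

Answer: a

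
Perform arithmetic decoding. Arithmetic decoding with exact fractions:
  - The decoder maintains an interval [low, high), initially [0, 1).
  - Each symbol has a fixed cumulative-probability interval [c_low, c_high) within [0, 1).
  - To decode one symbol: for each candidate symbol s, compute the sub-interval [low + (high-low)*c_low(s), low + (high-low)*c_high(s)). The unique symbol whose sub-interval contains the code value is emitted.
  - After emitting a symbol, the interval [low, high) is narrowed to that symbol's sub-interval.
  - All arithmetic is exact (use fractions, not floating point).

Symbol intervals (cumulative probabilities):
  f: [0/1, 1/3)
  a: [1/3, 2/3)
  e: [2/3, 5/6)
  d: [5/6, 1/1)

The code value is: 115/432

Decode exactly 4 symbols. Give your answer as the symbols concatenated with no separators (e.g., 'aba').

Step 1: interval [0/1, 1/1), width = 1/1 - 0/1 = 1/1
  'f': [0/1 + 1/1*0/1, 0/1 + 1/1*1/3) = [0/1, 1/3) <- contains code 115/432
  'a': [0/1 + 1/1*1/3, 0/1 + 1/1*2/3) = [1/3, 2/3)
  'e': [0/1 + 1/1*2/3, 0/1 + 1/1*5/6) = [2/3, 5/6)
  'd': [0/1 + 1/1*5/6, 0/1 + 1/1*1/1) = [5/6, 1/1)
  emit 'f', narrow to [0/1, 1/3)
Step 2: interval [0/1, 1/3), width = 1/3 - 0/1 = 1/3
  'f': [0/1 + 1/3*0/1, 0/1 + 1/3*1/3) = [0/1, 1/9)
  'a': [0/1 + 1/3*1/3, 0/1 + 1/3*2/3) = [1/9, 2/9)
  'e': [0/1 + 1/3*2/3, 0/1 + 1/3*5/6) = [2/9, 5/18) <- contains code 115/432
  'd': [0/1 + 1/3*5/6, 0/1 + 1/3*1/1) = [5/18, 1/3)
  emit 'e', narrow to [2/9, 5/18)
Step 3: interval [2/9, 5/18), width = 5/18 - 2/9 = 1/18
  'f': [2/9 + 1/18*0/1, 2/9 + 1/18*1/3) = [2/9, 13/54)
  'a': [2/9 + 1/18*1/3, 2/9 + 1/18*2/3) = [13/54, 7/27)
  'e': [2/9 + 1/18*2/3, 2/9 + 1/18*5/6) = [7/27, 29/108) <- contains code 115/432
  'd': [2/9 + 1/18*5/6, 2/9 + 1/18*1/1) = [29/108, 5/18)
  emit 'e', narrow to [7/27, 29/108)
Step 4: interval [7/27, 29/108), width = 29/108 - 7/27 = 1/108
  'f': [7/27 + 1/108*0/1, 7/27 + 1/108*1/3) = [7/27, 85/324)
  'a': [7/27 + 1/108*1/3, 7/27 + 1/108*2/3) = [85/324, 43/162)
  'e': [7/27 + 1/108*2/3, 7/27 + 1/108*5/6) = [43/162, 173/648) <- contains code 115/432
  'd': [7/27 + 1/108*5/6, 7/27 + 1/108*1/1) = [173/648, 29/108)
  emit 'e', narrow to [43/162, 173/648)

Answer: feee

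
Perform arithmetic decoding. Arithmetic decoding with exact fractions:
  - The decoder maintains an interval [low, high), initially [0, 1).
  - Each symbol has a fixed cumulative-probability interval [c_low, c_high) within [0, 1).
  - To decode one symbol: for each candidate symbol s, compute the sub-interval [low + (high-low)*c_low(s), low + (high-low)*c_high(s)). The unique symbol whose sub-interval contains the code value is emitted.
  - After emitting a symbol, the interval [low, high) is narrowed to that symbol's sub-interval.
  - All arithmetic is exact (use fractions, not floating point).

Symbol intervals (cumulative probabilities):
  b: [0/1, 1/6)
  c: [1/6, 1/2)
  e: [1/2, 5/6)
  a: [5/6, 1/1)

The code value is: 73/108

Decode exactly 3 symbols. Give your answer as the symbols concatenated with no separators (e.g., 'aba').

Answer: eeb

Derivation:
Step 1: interval [0/1, 1/1), width = 1/1 - 0/1 = 1/1
  'b': [0/1 + 1/1*0/1, 0/1 + 1/1*1/6) = [0/1, 1/6)
  'c': [0/1 + 1/1*1/6, 0/1 + 1/1*1/2) = [1/6, 1/2)
  'e': [0/1 + 1/1*1/2, 0/1 + 1/1*5/6) = [1/2, 5/6) <- contains code 73/108
  'a': [0/1 + 1/1*5/6, 0/1 + 1/1*1/1) = [5/6, 1/1)
  emit 'e', narrow to [1/2, 5/6)
Step 2: interval [1/2, 5/6), width = 5/6 - 1/2 = 1/3
  'b': [1/2 + 1/3*0/1, 1/2 + 1/3*1/6) = [1/2, 5/9)
  'c': [1/2 + 1/3*1/6, 1/2 + 1/3*1/2) = [5/9, 2/3)
  'e': [1/2 + 1/3*1/2, 1/2 + 1/3*5/6) = [2/3, 7/9) <- contains code 73/108
  'a': [1/2 + 1/3*5/6, 1/2 + 1/3*1/1) = [7/9, 5/6)
  emit 'e', narrow to [2/3, 7/9)
Step 3: interval [2/3, 7/9), width = 7/9 - 2/3 = 1/9
  'b': [2/3 + 1/9*0/1, 2/3 + 1/9*1/6) = [2/3, 37/54) <- contains code 73/108
  'c': [2/3 + 1/9*1/6, 2/3 + 1/9*1/2) = [37/54, 13/18)
  'e': [2/3 + 1/9*1/2, 2/3 + 1/9*5/6) = [13/18, 41/54)
  'a': [2/3 + 1/9*5/6, 2/3 + 1/9*1/1) = [41/54, 7/9)
  emit 'b', narrow to [2/3, 37/54)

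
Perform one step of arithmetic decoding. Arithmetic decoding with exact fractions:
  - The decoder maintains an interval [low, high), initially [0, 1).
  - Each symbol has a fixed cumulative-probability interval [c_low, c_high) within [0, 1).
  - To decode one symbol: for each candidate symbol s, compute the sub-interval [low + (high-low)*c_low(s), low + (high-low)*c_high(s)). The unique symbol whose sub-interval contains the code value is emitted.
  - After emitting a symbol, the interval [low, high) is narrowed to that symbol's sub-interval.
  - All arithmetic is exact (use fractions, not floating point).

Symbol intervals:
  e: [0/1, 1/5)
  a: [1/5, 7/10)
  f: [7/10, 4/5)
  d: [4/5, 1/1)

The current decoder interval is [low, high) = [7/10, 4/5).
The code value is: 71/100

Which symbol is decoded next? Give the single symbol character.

Answer: e

Derivation:
Interval width = high − low = 4/5 − 7/10 = 1/10
Scaled code = (code − low) / width = (71/100 − 7/10) / 1/10 = 1/10
  e: [0/1, 1/5) ← scaled code falls here ✓
  a: [1/5, 7/10) 
  f: [7/10, 4/5) 
  d: [4/5, 1/1) 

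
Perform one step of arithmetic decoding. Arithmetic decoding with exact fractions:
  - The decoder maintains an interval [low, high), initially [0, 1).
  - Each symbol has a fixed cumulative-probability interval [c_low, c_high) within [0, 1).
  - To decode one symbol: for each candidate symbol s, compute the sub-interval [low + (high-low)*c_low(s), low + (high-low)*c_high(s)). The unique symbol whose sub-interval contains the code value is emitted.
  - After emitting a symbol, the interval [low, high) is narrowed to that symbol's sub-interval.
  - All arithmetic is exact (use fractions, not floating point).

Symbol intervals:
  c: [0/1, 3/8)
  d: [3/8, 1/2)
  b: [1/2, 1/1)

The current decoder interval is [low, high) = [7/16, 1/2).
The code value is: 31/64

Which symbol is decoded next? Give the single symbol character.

Interval width = high − low = 1/2 − 7/16 = 1/16
Scaled code = (code − low) / width = (31/64 − 7/16) / 1/16 = 3/4
  c: [0/1, 3/8) 
  d: [3/8, 1/2) 
  b: [1/2, 1/1) ← scaled code falls here ✓

Answer: b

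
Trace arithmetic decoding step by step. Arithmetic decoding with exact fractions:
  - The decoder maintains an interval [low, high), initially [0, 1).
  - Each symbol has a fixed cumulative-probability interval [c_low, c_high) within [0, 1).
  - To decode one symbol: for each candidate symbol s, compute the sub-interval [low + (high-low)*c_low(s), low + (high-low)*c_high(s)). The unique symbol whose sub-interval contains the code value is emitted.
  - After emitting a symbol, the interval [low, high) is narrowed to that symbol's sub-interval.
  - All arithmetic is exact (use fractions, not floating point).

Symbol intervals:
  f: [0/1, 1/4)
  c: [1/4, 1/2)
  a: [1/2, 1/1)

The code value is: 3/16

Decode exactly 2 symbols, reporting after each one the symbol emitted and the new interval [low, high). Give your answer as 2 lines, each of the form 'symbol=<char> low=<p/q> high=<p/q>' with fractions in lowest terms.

Step 1: interval [0/1, 1/1), width = 1/1 - 0/1 = 1/1
  'f': [0/1 + 1/1*0/1, 0/1 + 1/1*1/4) = [0/1, 1/4) <- contains code 3/16
  'c': [0/1 + 1/1*1/4, 0/1 + 1/1*1/2) = [1/4, 1/2)
  'a': [0/1 + 1/1*1/2, 0/1 + 1/1*1/1) = [1/2, 1/1)
  emit 'f', narrow to [0/1, 1/4)
Step 2: interval [0/1, 1/4), width = 1/4 - 0/1 = 1/4
  'f': [0/1 + 1/4*0/1, 0/1 + 1/4*1/4) = [0/1, 1/16)
  'c': [0/1 + 1/4*1/4, 0/1 + 1/4*1/2) = [1/16, 1/8)
  'a': [0/1 + 1/4*1/2, 0/1 + 1/4*1/1) = [1/8, 1/4) <- contains code 3/16
  emit 'a', narrow to [1/8, 1/4)

Answer: symbol=f low=0/1 high=1/4
symbol=a low=1/8 high=1/4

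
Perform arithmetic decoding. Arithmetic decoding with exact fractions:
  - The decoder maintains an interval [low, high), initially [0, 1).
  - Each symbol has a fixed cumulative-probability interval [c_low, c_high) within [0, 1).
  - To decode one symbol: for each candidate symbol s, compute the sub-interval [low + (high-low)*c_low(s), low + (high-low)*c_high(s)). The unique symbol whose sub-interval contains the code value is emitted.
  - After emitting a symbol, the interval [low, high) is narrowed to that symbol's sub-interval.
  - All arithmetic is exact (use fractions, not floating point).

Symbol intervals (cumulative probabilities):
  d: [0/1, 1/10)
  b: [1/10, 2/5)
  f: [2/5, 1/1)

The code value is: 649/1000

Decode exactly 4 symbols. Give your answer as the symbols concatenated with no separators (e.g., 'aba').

Answer: ffdb

Derivation:
Step 1: interval [0/1, 1/1), width = 1/1 - 0/1 = 1/1
  'd': [0/1 + 1/1*0/1, 0/1 + 1/1*1/10) = [0/1, 1/10)
  'b': [0/1 + 1/1*1/10, 0/1 + 1/1*2/5) = [1/10, 2/5)
  'f': [0/1 + 1/1*2/5, 0/1 + 1/1*1/1) = [2/5, 1/1) <- contains code 649/1000
  emit 'f', narrow to [2/5, 1/1)
Step 2: interval [2/5, 1/1), width = 1/1 - 2/5 = 3/5
  'd': [2/5 + 3/5*0/1, 2/5 + 3/5*1/10) = [2/5, 23/50)
  'b': [2/5 + 3/5*1/10, 2/5 + 3/5*2/5) = [23/50, 16/25)
  'f': [2/5 + 3/5*2/5, 2/5 + 3/5*1/1) = [16/25, 1/1) <- contains code 649/1000
  emit 'f', narrow to [16/25, 1/1)
Step 3: interval [16/25, 1/1), width = 1/1 - 16/25 = 9/25
  'd': [16/25 + 9/25*0/1, 16/25 + 9/25*1/10) = [16/25, 169/250) <- contains code 649/1000
  'b': [16/25 + 9/25*1/10, 16/25 + 9/25*2/5) = [169/250, 98/125)
  'f': [16/25 + 9/25*2/5, 16/25 + 9/25*1/1) = [98/125, 1/1)
  emit 'd', narrow to [16/25, 169/250)
Step 4: interval [16/25, 169/250), width = 169/250 - 16/25 = 9/250
  'd': [16/25 + 9/250*0/1, 16/25 + 9/250*1/10) = [16/25, 1609/2500)
  'b': [16/25 + 9/250*1/10, 16/25 + 9/250*2/5) = [1609/2500, 409/625) <- contains code 649/1000
  'f': [16/25 + 9/250*2/5, 16/25 + 9/250*1/1) = [409/625, 169/250)
  emit 'b', narrow to [1609/2500, 409/625)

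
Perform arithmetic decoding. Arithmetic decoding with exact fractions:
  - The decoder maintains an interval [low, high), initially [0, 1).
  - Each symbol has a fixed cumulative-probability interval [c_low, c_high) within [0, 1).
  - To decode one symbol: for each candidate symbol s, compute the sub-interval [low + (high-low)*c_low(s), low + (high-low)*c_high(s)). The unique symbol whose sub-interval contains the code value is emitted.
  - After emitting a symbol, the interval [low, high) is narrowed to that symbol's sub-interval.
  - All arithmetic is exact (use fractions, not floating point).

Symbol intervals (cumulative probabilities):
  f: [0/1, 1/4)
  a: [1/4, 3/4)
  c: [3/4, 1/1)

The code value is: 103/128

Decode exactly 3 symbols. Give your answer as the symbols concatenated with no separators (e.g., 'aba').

Answer: cfc

Derivation:
Step 1: interval [0/1, 1/1), width = 1/1 - 0/1 = 1/1
  'f': [0/1 + 1/1*0/1, 0/1 + 1/1*1/4) = [0/1, 1/4)
  'a': [0/1 + 1/1*1/4, 0/1 + 1/1*3/4) = [1/4, 3/4)
  'c': [0/1 + 1/1*3/4, 0/1 + 1/1*1/1) = [3/4, 1/1) <- contains code 103/128
  emit 'c', narrow to [3/4, 1/1)
Step 2: interval [3/4, 1/1), width = 1/1 - 3/4 = 1/4
  'f': [3/4 + 1/4*0/1, 3/4 + 1/4*1/4) = [3/4, 13/16) <- contains code 103/128
  'a': [3/4 + 1/4*1/4, 3/4 + 1/4*3/4) = [13/16, 15/16)
  'c': [3/4 + 1/4*3/4, 3/4 + 1/4*1/1) = [15/16, 1/1)
  emit 'f', narrow to [3/4, 13/16)
Step 3: interval [3/4, 13/16), width = 13/16 - 3/4 = 1/16
  'f': [3/4 + 1/16*0/1, 3/4 + 1/16*1/4) = [3/4, 49/64)
  'a': [3/4 + 1/16*1/4, 3/4 + 1/16*3/4) = [49/64, 51/64)
  'c': [3/4 + 1/16*3/4, 3/4 + 1/16*1/1) = [51/64, 13/16) <- contains code 103/128
  emit 'c', narrow to [51/64, 13/16)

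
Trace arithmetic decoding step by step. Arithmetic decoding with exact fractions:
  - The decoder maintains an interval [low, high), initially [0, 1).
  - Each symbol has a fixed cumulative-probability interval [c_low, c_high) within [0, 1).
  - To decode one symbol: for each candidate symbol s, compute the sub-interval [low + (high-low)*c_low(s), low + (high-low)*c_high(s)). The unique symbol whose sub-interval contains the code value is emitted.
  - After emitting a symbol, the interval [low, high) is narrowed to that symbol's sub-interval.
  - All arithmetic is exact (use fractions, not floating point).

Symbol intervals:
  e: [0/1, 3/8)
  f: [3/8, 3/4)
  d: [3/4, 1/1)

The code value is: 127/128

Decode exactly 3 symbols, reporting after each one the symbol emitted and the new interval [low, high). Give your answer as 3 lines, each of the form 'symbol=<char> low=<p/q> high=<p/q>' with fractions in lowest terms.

Step 1: interval [0/1, 1/1), width = 1/1 - 0/1 = 1/1
  'e': [0/1 + 1/1*0/1, 0/1 + 1/1*3/8) = [0/1, 3/8)
  'f': [0/1 + 1/1*3/8, 0/1 + 1/1*3/4) = [3/8, 3/4)
  'd': [0/1 + 1/1*3/4, 0/1 + 1/1*1/1) = [3/4, 1/1) <- contains code 127/128
  emit 'd', narrow to [3/4, 1/1)
Step 2: interval [3/4, 1/1), width = 1/1 - 3/4 = 1/4
  'e': [3/4 + 1/4*0/1, 3/4 + 1/4*3/8) = [3/4, 27/32)
  'f': [3/4 + 1/4*3/8, 3/4 + 1/4*3/4) = [27/32, 15/16)
  'd': [3/4 + 1/4*3/4, 3/4 + 1/4*1/1) = [15/16, 1/1) <- contains code 127/128
  emit 'd', narrow to [15/16, 1/1)
Step 3: interval [15/16, 1/1), width = 1/1 - 15/16 = 1/16
  'e': [15/16 + 1/16*0/1, 15/16 + 1/16*3/8) = [15/16, 123/128)
  'f': [15/16 + 1/16*3/8, 15/16 + 1/16*3/4) = [123/128, 63/64)
  'd': [15/16 + 1/16*3/4, 15/16 + 1/16*1/1) = [63/64, 1/1) <- contains code 127/128
  emit 'd', narrow to [63/64, 1/1)

Answer: symbol=d low=3/4 high=1/1
symbol=d low=15/16 high=1/1
symbol=d low=63/64 high=1/1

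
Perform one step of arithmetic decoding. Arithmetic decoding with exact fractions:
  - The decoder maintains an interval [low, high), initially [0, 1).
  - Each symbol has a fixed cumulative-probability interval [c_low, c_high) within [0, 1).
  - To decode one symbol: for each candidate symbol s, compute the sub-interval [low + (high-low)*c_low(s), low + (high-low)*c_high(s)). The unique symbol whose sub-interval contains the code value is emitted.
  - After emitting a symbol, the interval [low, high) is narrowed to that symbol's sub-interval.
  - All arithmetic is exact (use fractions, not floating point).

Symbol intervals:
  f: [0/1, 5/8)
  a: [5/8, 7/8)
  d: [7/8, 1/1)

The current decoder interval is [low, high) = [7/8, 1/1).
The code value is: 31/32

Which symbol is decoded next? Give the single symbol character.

Answer: a

Derivation:
Interval width = high − low = 1/1 − 7/8 = 1/8
Scaled code = (code − low) / width = (31/32 − 7/8) / 1/8 = 3/4
  f: [0/1, 5/8) 
  a: [5/8, 7/8) ← scaled code falls here ✓
  d: [7/8, 1/1) 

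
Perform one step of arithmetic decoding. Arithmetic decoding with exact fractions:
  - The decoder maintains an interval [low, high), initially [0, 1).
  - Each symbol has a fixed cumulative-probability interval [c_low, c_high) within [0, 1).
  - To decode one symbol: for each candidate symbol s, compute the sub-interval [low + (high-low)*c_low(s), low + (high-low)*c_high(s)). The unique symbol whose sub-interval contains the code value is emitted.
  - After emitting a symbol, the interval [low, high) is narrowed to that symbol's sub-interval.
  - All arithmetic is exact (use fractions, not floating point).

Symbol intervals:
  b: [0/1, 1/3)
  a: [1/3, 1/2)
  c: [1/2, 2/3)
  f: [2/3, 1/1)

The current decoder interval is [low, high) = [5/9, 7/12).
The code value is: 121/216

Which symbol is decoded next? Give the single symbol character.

Answer: b

Derivation:
Interval width = high − low = 7/12 − 5/9 = 1/36
Scaled code = (code − low) / width = (121/216 − 5/9) / 1/36 = 1/6
  b: [0/1, 1/3) ← scaled code falls here ✓
  a: [1/3, 1/2) 
  c: [1/2, 2/3) 
  f: [2/3, 1/1) 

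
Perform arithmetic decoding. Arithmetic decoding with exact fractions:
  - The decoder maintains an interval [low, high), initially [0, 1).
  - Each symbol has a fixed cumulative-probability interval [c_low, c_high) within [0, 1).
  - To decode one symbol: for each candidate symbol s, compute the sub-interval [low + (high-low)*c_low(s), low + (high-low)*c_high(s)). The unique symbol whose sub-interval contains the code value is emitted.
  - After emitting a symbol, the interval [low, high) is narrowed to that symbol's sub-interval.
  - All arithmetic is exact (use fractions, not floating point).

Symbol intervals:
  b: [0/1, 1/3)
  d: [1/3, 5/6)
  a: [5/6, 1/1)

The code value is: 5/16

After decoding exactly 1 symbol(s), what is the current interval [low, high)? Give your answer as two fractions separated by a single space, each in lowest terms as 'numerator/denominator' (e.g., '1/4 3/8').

Step 1: interval [0/1, 1/1), width = 1/1 - 0/1 = 1/1
  'b': [0/1 + 1/1*0/1, 0/1 + 1/1*1/3) = [0/1, 1/3) <- contains code 5/16
  'd': [0/1 + 1/1*1/3, 0/1 + 1/1*5/6) = [1/3, 5/6)
  'a': [0/1 + 1/1*5/6, 0/1 + 1/1*1/1) = [5/6, 1/1)
  emit 'b', narrow to [0/1, 1/3)

Answer: 0/1 1/3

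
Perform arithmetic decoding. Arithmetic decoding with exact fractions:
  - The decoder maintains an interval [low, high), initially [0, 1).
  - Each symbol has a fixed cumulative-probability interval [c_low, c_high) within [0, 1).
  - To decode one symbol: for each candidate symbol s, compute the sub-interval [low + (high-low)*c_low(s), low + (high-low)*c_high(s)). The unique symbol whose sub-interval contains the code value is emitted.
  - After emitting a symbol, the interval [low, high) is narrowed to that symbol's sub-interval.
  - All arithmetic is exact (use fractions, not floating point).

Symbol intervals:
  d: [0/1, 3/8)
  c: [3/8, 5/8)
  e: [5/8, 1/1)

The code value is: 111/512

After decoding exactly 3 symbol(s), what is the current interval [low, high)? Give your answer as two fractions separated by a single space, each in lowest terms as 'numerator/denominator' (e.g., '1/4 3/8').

Step 1: interval [0/1, 1/1), width = 1/1 - 0/1 = 1/1
  'd': [0/1 + 1/1*0/1, 0/1 + 1/1*3/8) = [0/1, 3/8) <- contains code 111/512
  'c': [0/1 + 1/1*3/8, 0/1 + 1/1*5/8) = [3/8, 5/8)
  'e': [0/1 + 1/1*5/8, 0/1 + 1/1*1/1) = [5/8, 1/1)
  emit 'd', narrow to [0/1, 3/8)
Step 2: interval [0/1, 3/8), width = 3/8 - 0/1 = 3/8
  'd': [0/1 + 3/8*0/1, 0/1 + 3/8*3/8) = [0/1, 9/64)
  'c': [0/1 + 3/8*3/8, 0/1 + 3/8*5/8) = [9/64, 15/64) <- contains code 111/512
  'e': [0/1 + 3/8*5/8, 0/1 + 3/8*1/1) = [15/64, 3/8)
  emit 'c', narrow to [9/64, 15/64)
Step 3: interval [9/64, 15/64), width = 15/64 - 9/64 = 3/32
  'd': [9/64 + 3/32*0/1, 9/64 + 3/32*3/8) = [9/64, 45/256)
  'c': [9/64 + 3/32*3/8, 9/64 + 3/32*5/8) = [45/256, 51/256)
  'e': [9/64 + 3/32*5/8, 9/64 + 3/32*1/1) = [51/256, 15/64) <- contains code 111/512
  emit 'e', narrow to [51/256, 15/64)

Answer: 51/256 15/64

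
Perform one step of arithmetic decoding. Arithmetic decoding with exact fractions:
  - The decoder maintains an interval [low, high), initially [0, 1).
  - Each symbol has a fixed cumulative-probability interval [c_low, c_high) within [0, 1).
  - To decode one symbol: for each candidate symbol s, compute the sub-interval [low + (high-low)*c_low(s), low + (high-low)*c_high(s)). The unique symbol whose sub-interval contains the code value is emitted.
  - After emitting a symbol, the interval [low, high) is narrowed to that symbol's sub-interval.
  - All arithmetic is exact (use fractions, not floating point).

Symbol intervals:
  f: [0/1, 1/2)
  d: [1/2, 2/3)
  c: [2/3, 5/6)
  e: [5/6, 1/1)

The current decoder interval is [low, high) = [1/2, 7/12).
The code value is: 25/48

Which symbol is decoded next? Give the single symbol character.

Answer: f

Derivation:
Interval width = high − low = 7/12 − 1/2 = 1/12
Scaled code = (code − low) / width = (25/48 − 1/2) / 1/12 = 1/4
  f: [0/1, 1/2) ← scaled code falls here ✓
  d: [1/2, 2/3) 
  c: [2/3, 5/6) 
  e: [5/6, 1/1) 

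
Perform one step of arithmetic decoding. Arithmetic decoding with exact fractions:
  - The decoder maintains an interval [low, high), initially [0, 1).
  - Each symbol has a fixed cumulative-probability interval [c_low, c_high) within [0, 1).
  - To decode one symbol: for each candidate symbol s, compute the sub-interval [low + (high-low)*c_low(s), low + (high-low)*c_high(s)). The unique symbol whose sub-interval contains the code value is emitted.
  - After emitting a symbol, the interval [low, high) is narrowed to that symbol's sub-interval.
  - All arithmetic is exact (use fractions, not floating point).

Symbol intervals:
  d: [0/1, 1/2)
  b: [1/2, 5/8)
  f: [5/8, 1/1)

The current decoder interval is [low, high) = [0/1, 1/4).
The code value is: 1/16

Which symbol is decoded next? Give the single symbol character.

Interval width = high − low = 1/4 − 0/1 = 1/4
Scaled code = (code − low) / width = (1/16 − 0/1) / 1/4 = 1/4
  d: [0/1, 1/2) ← scaled code falls here ✓
  b: [1/2, 5/8) 
  f: [5/8, 1/1) 

Answer: d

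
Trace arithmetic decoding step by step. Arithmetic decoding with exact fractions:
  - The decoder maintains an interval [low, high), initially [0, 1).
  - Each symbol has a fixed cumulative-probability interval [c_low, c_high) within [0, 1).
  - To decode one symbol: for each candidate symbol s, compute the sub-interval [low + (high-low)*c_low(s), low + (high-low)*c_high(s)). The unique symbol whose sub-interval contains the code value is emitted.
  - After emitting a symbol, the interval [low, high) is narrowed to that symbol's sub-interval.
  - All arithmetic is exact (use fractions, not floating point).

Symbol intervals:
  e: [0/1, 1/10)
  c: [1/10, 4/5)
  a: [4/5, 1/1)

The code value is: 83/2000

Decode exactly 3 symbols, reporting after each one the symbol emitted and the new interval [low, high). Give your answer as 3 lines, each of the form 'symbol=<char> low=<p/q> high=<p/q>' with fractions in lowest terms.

Answer: symbol=e low=0/1 high=1/10
symbol=c low=1/100 high=2/25
symbol=c low=17/1000 high=33/500

Derivation:
Step 1: interval [0/1, 1/1), width = 1/1 - 0/1 = 1/1
  'e': [0/1 + 1/1*0/1, 0/1 + 1/1*1/10) = [0/1, 1/10) <- contains code 83/2000
  'c': [0/1 + 1/1*1/10, 0/1 + 1/1*4/5) = [1/10, 4/5)
  'a': [0/1 + 1/1*4/5, 0/1 + 1/1*1/1) = [4/5, 1/1)
  emit 'e', narrow to [0/1, 1/10)
Step 2: interval [0/1, 1/10), width = 1/10 - 0/1 = 1/10
  'e': [0/1 + 1/10*0/1, 0/1 + 1/10*1/10) = [0/1, 1/100)
  'c': [0/1 + 1/10*1/10, 0/1 + 1/10*4/5) = [1/100, 2/25) <- contains code 83/2000
  'a': [0/1 + 1/10*4/5, 0/1 + 1/10*1/1) = [2/25, 1/10)
  emit 'c', narrow to [1/100, 2/25)
Step 3: interval [1/100, 2/25), width = 2/25 - 1/100 = 7/100
  'e': [1/100 + 7/100*0/1, 1/100 + 7/100*1/10) = [1/100, 17/1000)
  'c': [1/100 + 7/100*1/10, 1/100 + 7/100*4/5) = [17/1000, 33/500) <- contains code 83/2000
  'a': [1/100 + 7/100*4/5, 1/100 + 7/100*1/1) = [33/500, 2/25)
  emit 'c', narrow to [17/1000, 33/500)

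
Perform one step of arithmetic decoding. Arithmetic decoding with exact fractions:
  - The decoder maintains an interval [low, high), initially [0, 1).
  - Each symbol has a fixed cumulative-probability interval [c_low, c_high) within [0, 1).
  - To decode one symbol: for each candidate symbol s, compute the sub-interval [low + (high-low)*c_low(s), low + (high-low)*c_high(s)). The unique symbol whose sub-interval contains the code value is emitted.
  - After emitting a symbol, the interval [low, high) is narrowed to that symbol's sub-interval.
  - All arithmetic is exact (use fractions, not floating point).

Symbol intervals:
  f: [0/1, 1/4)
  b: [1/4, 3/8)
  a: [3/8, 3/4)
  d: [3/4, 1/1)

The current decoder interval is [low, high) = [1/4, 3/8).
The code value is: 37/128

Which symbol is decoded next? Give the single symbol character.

Answer: b

Derivation:
Interval width = high − low = 3/8 − 1/4 = 1/8
Scaled code = (code − low) / width = (37/128 − 1/4) / 1/8 = 5/16
  f: [0/1, 1/4) 
  b: [1/4, 3/8) ← scaled code falls here ✓
  a: [3/8, 3/4) 
  d: [3/4, 1/1) 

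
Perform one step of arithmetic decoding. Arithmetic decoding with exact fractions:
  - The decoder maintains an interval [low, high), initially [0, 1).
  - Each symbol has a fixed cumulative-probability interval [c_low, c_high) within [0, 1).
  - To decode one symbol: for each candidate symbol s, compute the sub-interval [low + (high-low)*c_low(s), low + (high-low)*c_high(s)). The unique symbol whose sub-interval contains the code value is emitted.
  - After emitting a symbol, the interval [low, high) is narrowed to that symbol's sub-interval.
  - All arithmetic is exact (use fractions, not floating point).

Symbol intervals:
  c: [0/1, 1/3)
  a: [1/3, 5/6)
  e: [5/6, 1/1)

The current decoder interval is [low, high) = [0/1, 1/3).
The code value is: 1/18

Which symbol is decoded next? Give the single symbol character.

Answer: c

Derivation:
Interval width = high − low = 1/3 − 0/1 = 1/3
Scaled code = (code − low) / width = (1/18 − 0/1) / 1/3 = 1/6
  c: [0/1, 1/3) ← scaled code falls here ✓
  a: [1/3, 5/6) 
  e: [5/6, 1/1) 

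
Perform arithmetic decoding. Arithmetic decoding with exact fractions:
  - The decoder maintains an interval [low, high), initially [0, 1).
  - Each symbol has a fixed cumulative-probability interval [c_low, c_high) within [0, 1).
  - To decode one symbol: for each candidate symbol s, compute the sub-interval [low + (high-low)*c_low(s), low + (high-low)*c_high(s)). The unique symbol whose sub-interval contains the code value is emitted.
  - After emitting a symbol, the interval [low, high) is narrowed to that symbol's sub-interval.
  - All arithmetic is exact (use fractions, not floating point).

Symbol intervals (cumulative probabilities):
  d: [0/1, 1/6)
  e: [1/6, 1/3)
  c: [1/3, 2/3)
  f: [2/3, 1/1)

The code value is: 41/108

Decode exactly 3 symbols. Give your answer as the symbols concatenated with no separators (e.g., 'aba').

Step 1: interval [0/1, 1/1), width = 1/1 - 0/1 = 1/1
  'd': [0/1 + 1/1*0/1, 0/1 + 1/1*1/6) = [0/1, 1/6)
  'e': [0/1 + 1/1*1/6, 0/1 + 1/1*1/3) = [1/6, 1/3)
  'c': [0/1 + 1/1*1/3, 0/1 + 1/1*2/3) = [1/3, 2/3) <- contains code 41/108
  'f': [0/1 + 1/1*2/3, 0/1 + 1/1*1/1) = [2/3, 1/1)
  emit 'c', narrow to [1/3, 2/3)
Step 2: interval [1/3, 2/3), width = 2/3 - 1/3 = 1/3
  'd': [1/3 + 1/3*0/1, 1/3 + 1/3*1/6) = [1/3, 7/18) <- contains code 41/108
  'e': [1/3 + 1/3*1/6, 1/3 + 1/3*1/3) = [7/18, 4/9)
  'c': [1/3 + 1/3*1/3, 1/3 + 1/3*2/3) = [4/9, 5/9)
  'f': [1/3 + 1/3*2/3, 1/3 + 1/3*1/1) = [5/9, 2/3)
  emit 'd', narrow to [1/3, 7/18)
Step 3: interval [1/3, 7/18), width = 7/18 - 1/3 = 1/18
  'd': [1/3 + 1/18*0/1, 1/3 + 1/18*1/6) = [1/3, 37/108)
  'e': [1/3 + 1/18*1/6, 1/3 + 1/18*1/3) = [37/108, 19/54)
  'c': [1/3 + 1/18*1/3, 1/3 + 1/18*2/3) = [19/54, 10/27)
  'f': [1/3 + 1/18*2/3, 1/3 + 1/18*1/1) = [10/27, 7/18) <- contains code 41/108
  emit 'f', narrow to [10/27, 7/18)

Answer: cdf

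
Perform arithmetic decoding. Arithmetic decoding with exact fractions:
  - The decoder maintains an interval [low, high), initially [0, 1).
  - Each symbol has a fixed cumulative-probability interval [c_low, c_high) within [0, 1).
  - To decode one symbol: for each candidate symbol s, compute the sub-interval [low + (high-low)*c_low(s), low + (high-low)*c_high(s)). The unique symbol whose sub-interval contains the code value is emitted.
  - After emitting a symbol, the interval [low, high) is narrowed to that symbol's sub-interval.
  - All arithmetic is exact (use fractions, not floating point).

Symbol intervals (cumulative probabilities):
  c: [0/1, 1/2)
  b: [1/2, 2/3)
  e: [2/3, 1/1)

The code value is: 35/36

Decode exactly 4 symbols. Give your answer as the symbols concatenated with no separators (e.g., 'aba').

Step 1: interval [0/1, 1/1), width = 1/1 - 0/1 = 1/1
  'c': [0/1 + 1/1*0/1, 0/1 + 1/1*1/2) = [0/1, 1/2)
  'b': [0/1 + 1/1*1/2, 0/1 + 1/1*2/3) = [1/2, 2/3)
  'e': [0/1 + 1/1*2/3, 0/1 + 1/1*1/1) = [2/3, 1/1) <- contains code 35/36
  emit 'e', narrow to [2/3, 1/1)
Step 2: interval [2/3, 1/1), width = 1/1 - 2/3 = 1/3
  'c': [2/3 + 1/3*0/1, 2/3 + 1/3*1/2) = [2/3, 5/6)
  'b': [2/3 + 1/3*1/2, 2/3 + 1/3*2/3) = [5/6, 8/9)
  'e': [2/3 + 1/3*2/3, 2/3 + 1/3*1/1) = [8/9, 1/1) <- contains code 35/36
  emit 'e', narrow to [8/9, 1/1)
Step 3: interval [8/9, 1/1), width = 1/1 - 8/9 = 1/9
  'c': [8/9 + 1/9*0/1, 8/9 + 1/9*1/2) = [8/9, 17/18)
  'b': [8/9 + 1/9*1/2, 8/9 + 1/9*2/3) = [17/18, 26/27)
  'e': [8/9 + 1/9*2/3, 8/9 + 1/9*1/1) = [26/27, 1/1) <- contains code 35/36
  emit 'e', narrow to [26/27, 1/1)
Step 4: interval [26/27, 1/1), width = 1/1 - 26/27 = 1/27
  'c': [26/27 + 1/27*0/1, 26/27 + 1/27*1/2) = [26/27, 53/54) <- contains code 35/36
  'b': [26/27 + 1/27*1/2, 26/27 + 1/27*2/3) = [53/54, 80/81)
  'e': [26/27 + 1/27*2/3, 26/27 + 1/27*1/1) = [80/81, 1/1)
  emit 'c', narrow to [26/27, 53/54)

Answer: eeec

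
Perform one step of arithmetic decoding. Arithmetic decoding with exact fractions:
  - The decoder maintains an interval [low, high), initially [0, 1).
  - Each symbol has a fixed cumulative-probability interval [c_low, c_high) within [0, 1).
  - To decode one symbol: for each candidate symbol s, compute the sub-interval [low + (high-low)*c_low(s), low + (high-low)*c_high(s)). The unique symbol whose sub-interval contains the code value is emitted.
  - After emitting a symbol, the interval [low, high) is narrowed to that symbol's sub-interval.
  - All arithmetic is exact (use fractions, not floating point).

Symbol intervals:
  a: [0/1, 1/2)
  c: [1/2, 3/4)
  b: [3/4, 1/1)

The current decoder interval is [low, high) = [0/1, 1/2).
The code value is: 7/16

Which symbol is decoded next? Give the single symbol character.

Answer: b

Derivation:
Interval width = high − low = 1/2 − 0/1 = 1/2
Scaled code = (code − low) / width = (7/16 − 0/1) / 1/2 = 7/8
  a: [0/1, 1/2) 
  c: [1/2, 3/4) 
  b: [3/4, 1/1) ← scaled code falls here ✓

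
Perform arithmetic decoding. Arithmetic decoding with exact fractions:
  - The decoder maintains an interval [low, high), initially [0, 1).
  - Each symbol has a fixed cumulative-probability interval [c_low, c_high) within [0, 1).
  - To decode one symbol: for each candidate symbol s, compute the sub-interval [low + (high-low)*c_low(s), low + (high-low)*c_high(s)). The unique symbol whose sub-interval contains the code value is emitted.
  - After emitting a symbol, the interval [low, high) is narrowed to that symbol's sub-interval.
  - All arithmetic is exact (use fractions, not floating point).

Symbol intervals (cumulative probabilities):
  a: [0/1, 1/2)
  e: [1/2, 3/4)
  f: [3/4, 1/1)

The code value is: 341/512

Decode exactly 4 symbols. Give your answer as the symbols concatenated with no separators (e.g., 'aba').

Answer: eeee

Derivation:
Step 1: interval [0/1, 1/1), width = 1/1 - 0/1 = 1/1
  'a': [0/1 + 1/1*0/1, 0/1 + 1/1*1/2) = [0/1, 1/2)
  'e': [0/1 + 1/1*1/2, 0/1 + 1/1*3/4) = [1/2, 3/4) <- contains code 341/512
  'f': [0/1 + 1/1*3/4, 0/1 + 1/1*1/1) = [3/4, 1/1)
  emit 'e', narrow to [1/2, 3/4)
Step 2: interval [1/2, 3/4), width = 3/4 - 1/2 = 1/4
  'a': [1/2 + 1/4*0/1, 1/2 + 1/4*1/2) = [1/2, 5/8)
  'e': [1/2 + 1/4*1/2, 1/2 + 1/4*3/4) = [5/8, 11/16) <- contains code 341/512
  'f': [1/2 + 1/4*3/4, 1/2 + 1/4*1/1) = [11/16, 3/4)
  emit 'e', narrow to [5/8, 11/16)
Step 3: interval [5/8, 11/16), width = 11/16 - 5/8 = 1/16
  'a': [5/8 + 1/16*0/1, 5/8 + 1/16*1/2) = [5/8, 21/32)
  'e': [5/8 + 1/16*1/2, 5/8 + 1/16*3/4) = [21/32, 43/64) <- contains code 341/512
  'f': [5/8 + 1/16*3/4, 5/8 + 1/16*1/1) = [43/64, 11/16)
  emit 'e', narrow to [21/32, 43/64)
Step 4: interval [21/32, 43/64), width = 43/64 - 21/32 = 1/64
  'a': [21/32 + 1/64*0/1, 21/32 + 1/64*1/2) = [21/32, 85/128)
  'e': [21/32 + 1/64*1/2, 21/32 + 1/64*3/4) = [85/128, 171/256) <- contains code 341/512
  'f': [21/32 + 1/64*3/4, 21/32 + 1/64*1/1) = [171/256, 43/64)
  emit 'e', narrow to [85/128, 171/256)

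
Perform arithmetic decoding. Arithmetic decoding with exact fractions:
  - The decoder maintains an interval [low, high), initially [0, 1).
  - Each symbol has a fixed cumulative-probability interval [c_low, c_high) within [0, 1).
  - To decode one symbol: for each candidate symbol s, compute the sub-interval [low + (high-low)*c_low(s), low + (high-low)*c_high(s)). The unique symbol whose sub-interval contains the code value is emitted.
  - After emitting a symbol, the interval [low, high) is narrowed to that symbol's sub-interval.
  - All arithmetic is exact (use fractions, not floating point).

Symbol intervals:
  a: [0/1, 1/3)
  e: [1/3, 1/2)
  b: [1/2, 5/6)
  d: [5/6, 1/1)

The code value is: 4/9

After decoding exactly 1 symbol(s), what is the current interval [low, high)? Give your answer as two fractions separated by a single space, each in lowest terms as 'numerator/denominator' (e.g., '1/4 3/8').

Answer: 1/3 1/2

Derivation:
Step 1: interval [0/1, 1/1), width = 1/1 - 0/1 = 1/1
  'a': [0/1 + 1/1*0/1, 0/1 + 1/1*1/3) = [0/1, 1/3)
  'e': [0/1 + 1/1*1/3, 0/1 + 1/1*1/2) = [1/3, 1/2) <- contains code 4/9
  'b': [0/1 + 1/1*1/2, 0/1 + 1/1*5/6) = [1/2, 5/6)
  'd': [0/1 + 1/1*5/6, 0/1 + 1/1*1/1) = [5/6, 1/1)
  emit 'e', narrow to [1/3, 1/2)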